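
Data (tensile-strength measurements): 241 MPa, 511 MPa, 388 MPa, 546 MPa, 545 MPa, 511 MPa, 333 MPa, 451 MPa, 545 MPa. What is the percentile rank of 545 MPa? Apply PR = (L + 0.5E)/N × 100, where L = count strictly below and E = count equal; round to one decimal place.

77.8

N = 9.
Strictly below 545: 6. Equal to 545: 2.
PR = (6 + 0.5·2)/9 × 100 = 77.8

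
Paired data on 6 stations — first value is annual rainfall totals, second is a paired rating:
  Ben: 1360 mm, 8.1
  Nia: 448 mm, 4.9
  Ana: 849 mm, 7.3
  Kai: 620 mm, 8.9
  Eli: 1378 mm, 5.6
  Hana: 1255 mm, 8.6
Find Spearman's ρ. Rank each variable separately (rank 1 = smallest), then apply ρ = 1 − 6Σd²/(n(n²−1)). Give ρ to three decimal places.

0.029

Ranks of variable 1: 5, 1, 3, 2, 6, 4
Ranks of variable 2: 4, 1, 3, 6, 2, 5
d = r₁ − r₂: 1, 0, 0, -4, 4, -1
d²: 1, 0, 0, 16, 16, 1; Σd² = 34
ρ = 1 − 6·34/(6·35) = 1 − 204/210 = 0.029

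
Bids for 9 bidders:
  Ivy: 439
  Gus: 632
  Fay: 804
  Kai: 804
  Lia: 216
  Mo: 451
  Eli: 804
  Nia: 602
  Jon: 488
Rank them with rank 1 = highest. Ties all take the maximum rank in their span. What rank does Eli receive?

Sorted (descending): 804, 804, 804, 632, 602, 488, 451, 439, 216
The 3 values of 804 occupy positions 1–3 → each gets rank 3.
Eli has value 804 → rank 3.

3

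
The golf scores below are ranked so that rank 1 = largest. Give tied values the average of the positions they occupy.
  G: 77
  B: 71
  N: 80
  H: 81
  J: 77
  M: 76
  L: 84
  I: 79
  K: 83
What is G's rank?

Sorted (descending): 84, 83, 81, 80, 79, 77, 77, 76, 71
The 2 values of 77 occupy positions 6–7 → average rank (6+7)/2 = 6.5.
G has value 77 → rank 6.5.

6.5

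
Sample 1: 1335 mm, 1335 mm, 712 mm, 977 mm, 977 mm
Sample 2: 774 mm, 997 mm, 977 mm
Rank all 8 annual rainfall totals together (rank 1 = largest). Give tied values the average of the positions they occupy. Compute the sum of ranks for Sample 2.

Sorted (descending): 1335, 1335, 997, 977, 977, 977, 774, 712
The 2 values of 1335 occupy positions 1–2 → average rank (1+2)/2 = 1.5.
The 3 values of 977 occupy positions 4–6 → average rank 5.
Sample 2 values → pooled ranks: 774→7, 997→3, 977→5
Rank sum = 7 + 3 + 5 = 15

15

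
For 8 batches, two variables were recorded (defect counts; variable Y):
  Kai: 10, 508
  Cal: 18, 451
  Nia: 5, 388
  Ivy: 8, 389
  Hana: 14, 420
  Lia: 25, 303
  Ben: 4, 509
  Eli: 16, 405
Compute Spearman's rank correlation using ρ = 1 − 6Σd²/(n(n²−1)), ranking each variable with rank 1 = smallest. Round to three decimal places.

-0.333

Ranks of variable 1: 4, 7, 2, 3, 5, 8, 1, 6
Ranks of variable 2: 7, 6, 2, 3, 5, 1, 8, 4
d = r₁ − r₂: -3, 1, 0, 0, 0, 7, -7, 2
d²: 9, 1, 0, 0, 0, 49, 49, 4; Σd² = 112
ρ = 1 − 6·112/(8·63) = 1 − 672/504 = -0.333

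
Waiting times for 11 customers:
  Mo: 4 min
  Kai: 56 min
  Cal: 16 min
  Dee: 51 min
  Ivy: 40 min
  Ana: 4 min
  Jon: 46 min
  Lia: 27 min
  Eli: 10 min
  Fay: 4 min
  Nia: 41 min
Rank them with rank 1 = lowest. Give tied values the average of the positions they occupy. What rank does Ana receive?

Sorted (ascending): 4, 4, 4, 10, 16, 27, 40, 41, 46, 51, 56
The 3 values of 4 occupy positions 1–3 → average rank 2.
Ana has value 4 min → rank 2.

2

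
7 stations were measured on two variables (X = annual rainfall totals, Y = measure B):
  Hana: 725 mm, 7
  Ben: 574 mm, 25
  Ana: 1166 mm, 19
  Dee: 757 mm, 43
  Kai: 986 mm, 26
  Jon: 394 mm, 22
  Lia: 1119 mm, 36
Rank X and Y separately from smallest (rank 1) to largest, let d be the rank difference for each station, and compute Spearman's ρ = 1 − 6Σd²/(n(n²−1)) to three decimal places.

0.179

Ranks of variable 1: 3, 2, 7, 4, 5, 1, 6
Ranks of variable 2: 1, 4, 2, 7, 5, 3, 6
d = r₁ − r₂: 2, -2, 5, -3, 0, -2, 0
d²: 4, 4, 25, 9, 0, 4, 0; Σd² = 46
ρ = 1 − 6·46/(7·48) = 1 − 276/336 = 0.179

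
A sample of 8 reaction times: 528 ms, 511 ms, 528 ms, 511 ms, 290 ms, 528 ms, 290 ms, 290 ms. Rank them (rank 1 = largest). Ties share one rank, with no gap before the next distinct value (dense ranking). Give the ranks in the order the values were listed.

1, 2, 1, 2, 3, 1, 3, 3

Sorted (descending): 528, 528, 528, 511, 511, 290, 290, 290
The 3 values of 528 share dense rank 1.
The 2 values of 511 share dense rank 2.
The 3 values of 290 share dense rank 3.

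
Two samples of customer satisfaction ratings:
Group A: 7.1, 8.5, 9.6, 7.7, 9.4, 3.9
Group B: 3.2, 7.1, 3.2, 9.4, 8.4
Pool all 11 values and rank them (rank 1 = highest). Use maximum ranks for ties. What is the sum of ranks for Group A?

Sorted (descending): 9.6, 9.4, 9.4, 8.5, 8.4, 7.7, 7.1, 7.1, 3.9, 3.2, 3.2
The 2 values of 9.4 occupy positions 2–3 → each gets rank 3.
The 2 values of 7.1 occupy positions 7–8 → each gets rank 8.
The 2 values of 3.2 occupy positions 10–11 → each gets rank 11.
Group A values → pooled ranks: 7.1→8, 8.5→4, 9.6→1, 7.7→6, 9.4→3, 3.9→9
Rank sum = 8 + 4 + 1 + 6 + 3 + 9 = 31

31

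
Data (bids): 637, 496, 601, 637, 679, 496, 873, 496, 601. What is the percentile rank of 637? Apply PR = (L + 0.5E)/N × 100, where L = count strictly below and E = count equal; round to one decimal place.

66.7

N = 9.
Strictly below 637: 5. Equal to 637: 2.
PR = (5 + 0.5·2)/9 × 100 = 66.7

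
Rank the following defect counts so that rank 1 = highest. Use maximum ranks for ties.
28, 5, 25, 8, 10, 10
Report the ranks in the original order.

Sorted (descending): 28, 25, 10, 10, 8, 5
The 2 values of 10 occupy positions 3–4 → each gets rank 4.

1, 6, 2, 5, 4, 4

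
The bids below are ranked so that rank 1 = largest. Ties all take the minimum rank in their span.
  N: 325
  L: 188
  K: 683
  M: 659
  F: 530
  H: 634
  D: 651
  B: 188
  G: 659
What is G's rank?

Sorted (descending): 683, 659, 659, 651, 634, 530, 325, 188, 188
The 2 values of 659 occupy positions 2–3 → each gets rank 2.
The 2 values of 188 occupy positions 8–9 → each gets rank 8.
G has value 659 → rank 2.

2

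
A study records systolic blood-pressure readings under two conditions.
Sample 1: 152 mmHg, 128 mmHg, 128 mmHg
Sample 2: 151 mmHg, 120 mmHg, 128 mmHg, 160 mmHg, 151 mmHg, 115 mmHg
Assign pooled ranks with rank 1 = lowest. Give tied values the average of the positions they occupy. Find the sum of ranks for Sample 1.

Sorted (ascending): 115, 120, 128, 128, 128, 151, 151, 152, 160
The 3 values of 128 occupy positions 3–5 → average rank 4.
The 2 values of 151 occupy positions 6–7 → average rank (6+7)/2 = 6.5.
Sample 1 values → pooled ranks: 152→8, 128→4, 128→4
Rank sum = 8 + 4 + 4 = 16

16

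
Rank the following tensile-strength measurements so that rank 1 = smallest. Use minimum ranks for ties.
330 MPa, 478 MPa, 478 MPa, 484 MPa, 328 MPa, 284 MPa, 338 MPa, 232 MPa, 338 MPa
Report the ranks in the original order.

4, 7, 7, 9, 3, 2, 5, 1, 5

Sorted (ascending): 232, 284, 328, 330, 338, 338, 478, 478, 484
The 2 values of 338 occupy positions 5–6 → each gets rank 5.
The 2 values of 478 occupy positions 7–8 → each gets rank 7.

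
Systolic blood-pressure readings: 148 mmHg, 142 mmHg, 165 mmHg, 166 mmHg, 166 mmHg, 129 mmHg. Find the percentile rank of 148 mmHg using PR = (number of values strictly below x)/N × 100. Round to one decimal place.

N = 6.
Strictly below 148: 2. Equal to 148: 1.
PR = 2/6 × 100 = 33.3

33.3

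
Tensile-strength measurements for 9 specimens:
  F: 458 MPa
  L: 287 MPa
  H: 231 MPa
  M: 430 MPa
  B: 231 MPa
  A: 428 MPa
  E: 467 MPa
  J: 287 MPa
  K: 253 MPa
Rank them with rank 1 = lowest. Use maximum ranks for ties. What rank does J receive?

Sorted (ascending): 231, 231, 253, 287, 287, 428, 430, 458, 467
The 2 values of 231 occupy positions 1–2 → each gets rank 2.
The 2 values of 287 occupy positions 4–5 → each gets rank 5.
J has value 287 MPa → rank 5.

5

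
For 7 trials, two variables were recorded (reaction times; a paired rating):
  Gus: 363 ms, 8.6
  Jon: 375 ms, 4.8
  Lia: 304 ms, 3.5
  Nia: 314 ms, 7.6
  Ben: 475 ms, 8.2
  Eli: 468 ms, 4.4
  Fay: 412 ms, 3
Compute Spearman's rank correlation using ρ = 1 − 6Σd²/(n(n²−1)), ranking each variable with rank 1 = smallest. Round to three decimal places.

Ranks of variable 1: 3, 4, 1, 2, 7, 6, 5
Ranks of variable 2: 7, 4, 2, 5, 6, 3, 1
d = r₁ − r₂: -4, 0, -1, -3, 1, 3, 4
d²: 16, 0, 1, 9, 1, 9, 16; Σd² = 52
ρ = 1 − 6·52/(7·48) = 1 − 312/336 = 0.071

0.071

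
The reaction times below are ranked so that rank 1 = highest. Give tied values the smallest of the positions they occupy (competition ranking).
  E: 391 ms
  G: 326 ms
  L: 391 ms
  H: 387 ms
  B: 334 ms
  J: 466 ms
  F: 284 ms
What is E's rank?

2

Sorted (descending): 466, 391, 391, 387, 334, 326, 284
The 2 values of 391 occupy positions 2–3 → each gets rank 2.
E has value 391 ms → rank 2.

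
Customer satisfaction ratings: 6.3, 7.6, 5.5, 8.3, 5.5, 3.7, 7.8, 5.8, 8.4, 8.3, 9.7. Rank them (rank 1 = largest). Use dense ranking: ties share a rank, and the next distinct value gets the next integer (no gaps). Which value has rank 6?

6.3

Sorted (descending): 9.7, 8.4, 8.3, 8.3, 7.8, 7.6, 6.3, 5.8, 5.5, 5.5, 3.7
The 2 values of 8.3 share dense rank 3.
The 2 values of 5.5 share dense rank 8.
Remaining distinct values take the next consecutive integers.
Rank 6 → value 6.3.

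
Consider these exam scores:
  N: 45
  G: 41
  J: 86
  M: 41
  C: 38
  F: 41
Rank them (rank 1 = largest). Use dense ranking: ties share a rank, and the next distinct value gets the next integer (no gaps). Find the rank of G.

3

Sorted (descending): 86, 45, 41, 41, 41, 38
The 3 values of 41 share dense rank 3.
Remaining distinct values take the next consecutive integers.
G has value 41 → rank 3.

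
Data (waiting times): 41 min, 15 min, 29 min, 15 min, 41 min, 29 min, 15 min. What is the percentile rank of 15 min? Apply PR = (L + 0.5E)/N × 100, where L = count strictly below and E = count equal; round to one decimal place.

21.4

N = 7.
Strictly below 15: 0. Equal to 15: 3.
PR = (0 + 0.5·3)/7 × 100 = 21.4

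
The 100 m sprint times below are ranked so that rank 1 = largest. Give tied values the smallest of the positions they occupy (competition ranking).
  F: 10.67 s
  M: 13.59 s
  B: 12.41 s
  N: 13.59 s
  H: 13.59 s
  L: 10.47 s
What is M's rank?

Sorted (descending): 13.59, 13.59, 13.59, 12.41, 10.67, 10.47
The 3 values of 13.59 occupy positions 1–3 → each gets rank 1.
M has value 13.59 s → rank 1.

1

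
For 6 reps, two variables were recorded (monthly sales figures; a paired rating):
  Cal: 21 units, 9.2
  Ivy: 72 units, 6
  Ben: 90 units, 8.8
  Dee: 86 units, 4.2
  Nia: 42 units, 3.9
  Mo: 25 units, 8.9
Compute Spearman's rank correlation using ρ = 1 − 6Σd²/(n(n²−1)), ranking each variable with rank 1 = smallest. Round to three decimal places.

Ranks of variable 1: 1, 4, 6, 5, 3, 2
Ranks of variable 2: 6, 3, 4, 2, 1, 5
d = r₁ − r₂: -5, 1, 2, 3, 2, -3
d²: 25, 1, 4, 9, 4, 9; Σd² = 52
ρ = 1 − 6·52/(6·35) = 1 − 312/210 = -0.486

-0.486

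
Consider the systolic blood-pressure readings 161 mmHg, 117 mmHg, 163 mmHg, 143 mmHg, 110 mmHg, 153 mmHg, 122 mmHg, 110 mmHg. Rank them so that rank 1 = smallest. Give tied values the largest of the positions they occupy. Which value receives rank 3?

Sorted (ascending): 110, 110, 117, 122, 143, 153, 161, 163
The 2 values of 110 occupy positions 1–2 → each gets rank 2.
Rank 3 → value 117.

117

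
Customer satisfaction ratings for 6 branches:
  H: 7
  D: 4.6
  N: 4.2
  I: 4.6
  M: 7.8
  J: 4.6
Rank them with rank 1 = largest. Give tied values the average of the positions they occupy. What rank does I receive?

Sorted (descending): 7.8, 7, 4.6, 4.6, 4.6, 4.2
The 3 values of 4.6 occupy positions 3–5 → average rank 4.
I has value 4.6 → rank 4.

4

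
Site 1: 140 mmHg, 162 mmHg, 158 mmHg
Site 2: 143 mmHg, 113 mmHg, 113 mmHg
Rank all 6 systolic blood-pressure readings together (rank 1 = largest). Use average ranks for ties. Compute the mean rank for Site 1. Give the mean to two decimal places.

2.33

Sorted (descending): 162, 158, 143, 140, 113, 113
The 2 values of 113 occupy positions 5–6 → average rank (5+6)/2 = 5.5.
Site 1 values → pooled ranks: 140→4, 162→1, 158→2
Mean rank = (4 + 1 + 2) / 3 = 2.33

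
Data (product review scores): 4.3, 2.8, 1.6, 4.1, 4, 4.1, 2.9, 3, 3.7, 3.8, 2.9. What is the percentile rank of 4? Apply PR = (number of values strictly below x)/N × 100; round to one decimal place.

63.6

N = 11.
Strictly below 4: 7. Equal to 4: 1.
PR = 7/11 × 100 = 63.6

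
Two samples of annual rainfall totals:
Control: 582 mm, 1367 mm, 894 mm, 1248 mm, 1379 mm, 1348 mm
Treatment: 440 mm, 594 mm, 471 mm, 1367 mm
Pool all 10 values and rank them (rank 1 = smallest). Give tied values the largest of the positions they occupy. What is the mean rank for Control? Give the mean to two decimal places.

6.67

Sorted (ascending): 440, 471, 582, 594, 894, 1248, 1348, 1367, 1367, 1379
The 2 values of 1367 occupy positions 8–9 → each gets rank 9.
Control values → pooled ranks: 582→3, 1367→9, 894→5, 1248→6, 1379→10, 1348→7
Mean rank = (3 + 9 + 5 + 6 + 10 + 7) / 6 = 6.67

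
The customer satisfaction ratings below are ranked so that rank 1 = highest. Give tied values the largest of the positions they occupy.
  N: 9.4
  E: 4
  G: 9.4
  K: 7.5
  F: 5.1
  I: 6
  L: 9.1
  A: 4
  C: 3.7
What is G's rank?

Sorted (descending): 9.4, 9.4, 9.1, 7.5, 6, 5.1, 4, 4, 3.7
The 2 values of 9.4 occupy positions 1–2 → each gets rank 2.
The 2 values of 4 occupy positions 7–8 → each gets rank 8.
G has value 9.4 → rank 2.

2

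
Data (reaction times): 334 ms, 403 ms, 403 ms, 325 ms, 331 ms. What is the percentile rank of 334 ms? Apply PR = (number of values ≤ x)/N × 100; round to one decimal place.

N = 5.
Strictly below 334: 2. Equal to 334: 1.
PR = 3/5 × 100 = 60.0

60.0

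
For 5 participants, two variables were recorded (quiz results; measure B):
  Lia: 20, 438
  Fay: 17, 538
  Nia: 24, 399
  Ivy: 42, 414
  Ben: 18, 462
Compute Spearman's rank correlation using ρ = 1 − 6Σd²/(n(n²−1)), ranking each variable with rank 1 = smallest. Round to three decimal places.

Ranks of variable 1: 3, 1, 4, 5, 2
Ranks of variable 2: 3, 5, 1, 2, 4
d = r₁ − r₂: 0, -4, 3, 3, -2
d²: 0, 16, 9, 9, 4; Σd² = 38
ρ = 1 − 6·38/(5·24) = 1 − 228/120 = -0.900

-0.900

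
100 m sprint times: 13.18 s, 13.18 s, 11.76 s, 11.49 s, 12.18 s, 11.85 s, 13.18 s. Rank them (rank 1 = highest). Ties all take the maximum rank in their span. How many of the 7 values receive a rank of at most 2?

Sorted (descending): 13.18, 13.18, 13.18, 12.18, 11.85, 11.76, 11.49
The 3 values of 13.18 occupy positions 1–3 → each gets rank 3.
Ranks ≤ 2: {} → 0 values.

0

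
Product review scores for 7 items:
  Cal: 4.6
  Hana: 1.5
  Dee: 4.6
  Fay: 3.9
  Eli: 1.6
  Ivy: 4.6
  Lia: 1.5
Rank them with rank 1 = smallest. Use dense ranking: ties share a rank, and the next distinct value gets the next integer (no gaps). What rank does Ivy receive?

4

Sorted (ascending): 1.5, 1.5, 1.6, 3.9, 4.6, 4.6, 4.6
The 2 values of 1.5 share dense rank 1.
The 3 values of 4.6 share dense rank 4.
Remaining distinct values take the next consecutive integers.
Ivy has value 4.6 → rank 4.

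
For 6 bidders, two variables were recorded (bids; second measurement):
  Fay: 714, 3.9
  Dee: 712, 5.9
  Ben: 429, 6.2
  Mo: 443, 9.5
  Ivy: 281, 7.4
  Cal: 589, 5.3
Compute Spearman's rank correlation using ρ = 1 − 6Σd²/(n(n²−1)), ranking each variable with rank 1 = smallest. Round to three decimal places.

-0.771

Ranks of variable 1: 6, 5, 2, 3, 1, 4
Ranks of variable 2: 1, 3, 4, 6, 5, 2
d = r₁ − r₂: 5, 2, -2, -3, -4, 2
d²: 25, 4, 4, 9, 16, 4; Σd² = 62
ρ = 1 − 6·62/(6·35) = 1 − 372/210 = -0.771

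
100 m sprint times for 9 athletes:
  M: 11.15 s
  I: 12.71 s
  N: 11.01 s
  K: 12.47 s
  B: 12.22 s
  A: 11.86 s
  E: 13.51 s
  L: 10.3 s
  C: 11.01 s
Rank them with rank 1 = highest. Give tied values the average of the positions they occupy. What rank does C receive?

Sorted (descending): 13.51, 12.71, 12.47, 12.22, 11.86, 11.15, 11.01, 11.01, 10.3
The 2 values of 11.01 occupy positions 7–8 → average rank (7+8)/2 = 7.5.
C has value 11.01 s → rank 7.5.

7.5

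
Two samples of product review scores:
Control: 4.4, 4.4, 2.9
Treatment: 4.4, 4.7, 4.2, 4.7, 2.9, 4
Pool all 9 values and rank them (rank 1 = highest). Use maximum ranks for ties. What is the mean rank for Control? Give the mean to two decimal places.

Sorted (descending): 4.7, 4.7, 4.4, 4.4, 4.4, 4.2, 4, 2.9, 2.9
The 2 values of 4.7 occupy positions 1–2 → each gets rank 2.
The 3 values of 4.4 occupy positions 3–5 → each gets rank 5.
The 2 values of 2.9 occupy positions 8–9 → each gets rank 9.
Control values → pooled ranks: 4.4→5, 4.4→5, 2.9→9
Mean rank = (5 + 5 + 9) / 3 = 6.33

6.33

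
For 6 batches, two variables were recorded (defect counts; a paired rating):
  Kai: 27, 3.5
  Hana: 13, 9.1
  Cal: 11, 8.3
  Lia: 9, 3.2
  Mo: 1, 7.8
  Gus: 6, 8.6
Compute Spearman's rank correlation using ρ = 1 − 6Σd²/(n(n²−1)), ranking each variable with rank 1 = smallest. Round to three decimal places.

Ranks of variable 1: 6, 5, 4, 3, 1, 2
Ranks of variable 2: 2, 6, 4, 1, 3, 5
d = r₁ − r₂: 4, -1, 0, 2, -2, -3
d²: 16, 1, 0, 4, 4, 9; Σd² = 34
ρ = 1 − 6·34/(6·35) = 1 − 204/210 = 0.029

0.029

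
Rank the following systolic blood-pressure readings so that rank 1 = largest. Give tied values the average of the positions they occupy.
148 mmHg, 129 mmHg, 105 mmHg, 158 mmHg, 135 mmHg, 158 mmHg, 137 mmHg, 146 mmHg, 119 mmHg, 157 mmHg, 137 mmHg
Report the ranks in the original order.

Sorted (descending): 158, 158, 157, 148, 146, 137, 137, 135, 129, 119, 105
The 2 values of 158 occupy positions 1–2 → average rank (1+2)/2 = 1.5.
The 2 values of 137 occupy positions 6–7 → average rank (6+7)/2 = 6.5.

4, 9, 11, 1.5, 8, 1.5, 6.5, 5, 10, 3, 6.5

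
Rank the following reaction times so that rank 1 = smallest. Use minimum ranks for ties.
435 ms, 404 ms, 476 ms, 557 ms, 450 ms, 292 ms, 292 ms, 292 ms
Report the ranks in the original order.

Sorted (ascending): 292, 292, 292, 404, 435, 450, 476, 557
The 3 values of 292 occupy positions 1–3 → each gets rank 1.

5, 4, 7, 8, 6, 1, 1, 1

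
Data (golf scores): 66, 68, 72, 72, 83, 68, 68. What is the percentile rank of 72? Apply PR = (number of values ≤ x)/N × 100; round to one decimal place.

N = 7.
Strictly below 72: 4. Equal to 72: 2.
PR = 6/7 × 100 = 85.7

85.7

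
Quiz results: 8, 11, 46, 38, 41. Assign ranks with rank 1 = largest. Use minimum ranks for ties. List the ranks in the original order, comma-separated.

Sorted (descending): 46, 41, 38, 11, 8
No ties — each value takes its position as its rank.

5, 4, 1, 3, 2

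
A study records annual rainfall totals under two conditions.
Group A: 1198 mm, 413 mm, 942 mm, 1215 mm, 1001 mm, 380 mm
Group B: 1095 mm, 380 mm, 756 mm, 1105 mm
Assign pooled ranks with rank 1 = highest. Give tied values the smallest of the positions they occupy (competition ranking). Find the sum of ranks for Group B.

Sorted (descending): 1215, 1198, 1105, 1095, 1001, 942, 756, 413, 380, 380
The 2 values of 380 occupy positions 9–10 → each gets rank 9.
Group B values → pooled ranks: 1095→4, 380→9, 756→7, 1105→3
Rank sum = 4 + 9 + 7 + 3 = 23

23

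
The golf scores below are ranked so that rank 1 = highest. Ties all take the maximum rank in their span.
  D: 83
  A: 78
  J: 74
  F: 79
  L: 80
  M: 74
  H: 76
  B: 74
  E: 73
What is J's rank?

8

Sorted (descending): 83, 80, 79, 78, 76, 74, 74, 74, 73
The 3 values of 74 occupy positions 6–8 → each gets rank 8.
J has value 74 → rank 8.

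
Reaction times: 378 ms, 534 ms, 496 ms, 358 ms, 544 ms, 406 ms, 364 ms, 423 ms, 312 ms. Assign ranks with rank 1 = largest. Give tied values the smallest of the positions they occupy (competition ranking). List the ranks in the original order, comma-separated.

Sorted (descending): 544, 534, 496, 423, 406, 378, 364, 358, 312
No ties — each value takes its position as its rank.

6, 2, 3, 8, 1, 5, 7, 4, 9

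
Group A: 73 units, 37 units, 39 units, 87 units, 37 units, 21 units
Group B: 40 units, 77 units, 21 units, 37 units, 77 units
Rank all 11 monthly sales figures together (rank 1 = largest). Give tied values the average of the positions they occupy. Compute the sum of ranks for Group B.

Sorted (descending): 87, 77, 77, 73, 40, 39, 37, 37, 37, 21, 21
The 2 values of 77 occupy positions 2–3 → average rank (2+3)/2 = 2.5.
The 3 values of 37 occupy positions 7–9 → average rank 8.
The 2 values of 21 occupy positions 10–11 → average rank (10+11)/2 = 10.5.
Group B values → pooled ranks: 40→5, 77→2.5, 21→10.5, 37→8, 77→2.5
Rank sum = 5 + 2.5 + 10.5 + 8 + 2.5 = 28.5

28.5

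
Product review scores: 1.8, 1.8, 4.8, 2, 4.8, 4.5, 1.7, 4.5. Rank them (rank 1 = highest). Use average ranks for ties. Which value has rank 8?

Sorted (descending): 4.8, 4.8, 4.5, 4.5, 2, 1.8, 1.8, 1.7
The 2 values of 4.8 occupy positions 1–2 → average rank (1+2)/2 = 1.5.
The 2 values of 4.5 occupy positions 3–4 → average rank (3+4)/2 = 3.5.
The 2 values of 1.8 occupy positions 6–7 → average rank (6+7)/2 = 6.5.
Rank 8 → value 1.7.

1.7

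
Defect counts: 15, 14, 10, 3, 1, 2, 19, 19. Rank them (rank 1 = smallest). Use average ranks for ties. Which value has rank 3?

3

Sorted (ascending): 1, 2, 3, 10, 14, 15, 19, 19
The 2 values of 19 occupy positions 7–8 → average rank (7+8)/2 = 7.5.
Rank 3 → value 3.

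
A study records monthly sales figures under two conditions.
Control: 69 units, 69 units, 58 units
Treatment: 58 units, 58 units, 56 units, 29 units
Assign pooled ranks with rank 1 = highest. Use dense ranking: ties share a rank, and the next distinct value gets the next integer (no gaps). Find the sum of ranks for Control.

4

Sorted (descending): 69, 69, 58, 58, 58, 56, 29
The 2 values of 69 share dense rank 1.
The 3 values of 58 share dense rank 2.
Remaining distinct values take the next consecutive integers.
Control values → pooled ranks: 69→1, 69→1, 58→2
Rank sum = 1 + 1 + 2 = 4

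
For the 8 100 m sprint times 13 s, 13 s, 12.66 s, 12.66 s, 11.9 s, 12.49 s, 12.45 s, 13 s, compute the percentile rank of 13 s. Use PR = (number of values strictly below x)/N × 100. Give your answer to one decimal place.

N = 8.
Strictly below 13: 5. Equal to 13: 3.
PR = 5/8 × 100 = 62.5

62.5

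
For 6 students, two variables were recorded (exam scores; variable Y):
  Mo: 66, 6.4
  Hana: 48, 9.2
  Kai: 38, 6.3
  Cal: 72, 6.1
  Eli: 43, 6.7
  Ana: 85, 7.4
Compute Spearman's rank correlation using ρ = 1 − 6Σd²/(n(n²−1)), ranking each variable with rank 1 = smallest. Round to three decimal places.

Ranks of variable 1: 4, 3, 1, 5, 2, 6
Ranks of variable 2: 3, 6, 2, 1, 4, 5
d = r₁ − r₂: 1, -3, -1, 4, -2, 1
d²: 1, 9, 1, 16, 4, 1; Σd² = 32
ρ = 1 − 6·32/(6·35) = 1 − 192/210 = 0.086

0.086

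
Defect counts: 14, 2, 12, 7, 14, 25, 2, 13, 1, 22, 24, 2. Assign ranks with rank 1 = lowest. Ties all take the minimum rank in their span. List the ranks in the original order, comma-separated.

8, 2, 6, 5, 8, 12, 2, 7, 1, 10, 11, 2

Sorted (ascending): 1, 2, 2, 2, 7, 12, 13, 14, 14, 22, 24, 25
The 3 values of 2 occupy positions 2–4 → each gets rank 2.
The 2 values of 14 occupy positions 8–9 → each gets rank 8.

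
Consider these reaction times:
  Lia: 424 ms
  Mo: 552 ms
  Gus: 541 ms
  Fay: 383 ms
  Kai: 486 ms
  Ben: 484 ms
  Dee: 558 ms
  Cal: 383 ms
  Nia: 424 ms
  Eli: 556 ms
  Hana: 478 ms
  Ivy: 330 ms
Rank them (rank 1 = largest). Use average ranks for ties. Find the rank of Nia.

8.5

Sorted (descending): 558, 556, 552, 541, 486, 484, 478, 424, 424, 383, 383, 330
The 2 values of 424 occupy positions 8–9 → average rank (8+9)/2 = 8.5.
The 2 values of 383 occupy positions 10–11 → average rank (10+11)/2 = 10.5.
Nia has value 424 ms → rank 8.5.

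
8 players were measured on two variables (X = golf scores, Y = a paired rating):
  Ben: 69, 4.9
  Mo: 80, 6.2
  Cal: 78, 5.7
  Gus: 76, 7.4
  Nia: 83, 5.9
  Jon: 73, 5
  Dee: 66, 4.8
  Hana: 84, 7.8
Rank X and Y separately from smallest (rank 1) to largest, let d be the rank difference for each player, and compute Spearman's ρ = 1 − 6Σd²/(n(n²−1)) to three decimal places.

0.833

Ranks of variable 1: 2, 6, 5, 4, 7, 3, 1, 8
Ranks of variable 2: 2, 6, 4, 7, 5, 3, 1, 8
d = r₁ − r₂: 0, 0, 1, -3, 2, 0, 0, 0
d²: 0, 0, 1, 9, 4, 0, 0, 0; Σd² = 14
ρ = 1 − 6·14/(8·63) = 1 − 84/504 = 0.833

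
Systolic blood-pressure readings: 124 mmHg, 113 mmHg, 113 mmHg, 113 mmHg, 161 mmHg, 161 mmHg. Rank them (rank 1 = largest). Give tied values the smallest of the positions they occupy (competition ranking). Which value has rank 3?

124

Sorted (descending): 161, 161, 124, 113, 113, 113
The 2 values of 161 occupy positions 1–2 → each gets rank 1.
The 3 values of 113 occupy positions 4–6 → each gets rank 4.
Rank 3 → value 124.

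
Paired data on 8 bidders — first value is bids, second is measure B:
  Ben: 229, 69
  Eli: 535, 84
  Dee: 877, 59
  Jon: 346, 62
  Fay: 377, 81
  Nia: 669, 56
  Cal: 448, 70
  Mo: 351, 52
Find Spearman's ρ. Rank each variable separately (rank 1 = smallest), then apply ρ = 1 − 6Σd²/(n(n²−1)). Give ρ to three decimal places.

-0.048

Ranks of variable 1: 1, 6, 8, 2, 4, 7, 5, 3
Ranks of variable 2: 5, 8, 3, 4, 7, 2, 6, 1
d = r₁ − r₂: -4, -2, 5, -2, -3, 5, -1, 2
d²: 16, 4, 25, 4, 9, 25, 1, 4; Σd² = 88
ρ = 1 − 6·88/(8·63) = 1 − 528/504 = -0.048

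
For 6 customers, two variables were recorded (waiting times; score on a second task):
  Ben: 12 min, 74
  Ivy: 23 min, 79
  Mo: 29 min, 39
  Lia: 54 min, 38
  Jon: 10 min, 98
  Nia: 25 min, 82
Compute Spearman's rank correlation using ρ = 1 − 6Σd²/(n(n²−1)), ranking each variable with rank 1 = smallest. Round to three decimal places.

-0.771

Ranks of variable 1: 2, 3, 5, 6, 1, 4
Ranks of variable 2: 3, 4, 2, 1, 6, 5
d = r₁ − r₂: -1, -1, 3, 5, -5, -1
d²: 1, 1, 9, 25, 25, 1; Σd² = 62
ρ = 1 − 6·62/(6·35) = 1 − 372/210 = -0.771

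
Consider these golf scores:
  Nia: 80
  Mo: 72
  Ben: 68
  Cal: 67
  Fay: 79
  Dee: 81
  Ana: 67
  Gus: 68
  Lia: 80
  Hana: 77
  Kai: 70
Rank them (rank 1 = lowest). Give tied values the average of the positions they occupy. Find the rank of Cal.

Sorted (ascending): 67, 67, 68, 68, 70, 72, 77, 79, 80, 80, 81
The 2 values of 67 occupy positions 1–2 → average rank (1+2)/2 = 1.5.
The 2 values of 68 occupy positions 3–4 → average rank (3+4)/2 = 3.5.
The 2 values of 80 occupy positions 9–10 → average rank (9+10)/2 = 9.5.
Cal has value 67 → rank 1.5.

1.5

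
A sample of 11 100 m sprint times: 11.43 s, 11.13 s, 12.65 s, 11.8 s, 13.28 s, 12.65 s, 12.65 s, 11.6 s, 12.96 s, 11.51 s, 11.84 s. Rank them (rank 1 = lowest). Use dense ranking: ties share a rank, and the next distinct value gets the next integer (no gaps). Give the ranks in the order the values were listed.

2, 1, 7, 5, 9, 7, 7, 4, 8, 3, 6

Sorted (ascending): 11.13, 11.43, 11.51, 11.6, 11.8, 11.84, 12.65, 12.65, 12.65, 12.96, 13.28
The 3 values of 12.65 share dense rank 7.
Remaining distinct values take the next consecutive integers.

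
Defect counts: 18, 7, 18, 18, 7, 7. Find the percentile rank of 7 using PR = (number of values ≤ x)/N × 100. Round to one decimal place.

50.0

N = 6.
Strictly below 7: 0. Equal to 7: 3.
PR = 3/6 × 100 = 50.0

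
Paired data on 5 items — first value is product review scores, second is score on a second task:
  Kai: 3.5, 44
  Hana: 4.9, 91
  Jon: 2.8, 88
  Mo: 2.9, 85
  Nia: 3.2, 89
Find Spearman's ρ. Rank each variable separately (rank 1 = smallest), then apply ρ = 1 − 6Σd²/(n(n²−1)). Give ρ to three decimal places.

Ranks of variable 1: 4, 5, 1, 2, 3
Ranks of variable 2: 1, 5, 3, 2, 4
d = r₁ − r₂: 3, 0, -2, 0, -1
d²: 9, 0, 4, 0, 1; Σd² = 14
ρ = 1 − 6·14/(5·24) = 1 − 84/120 = 0.300

0.300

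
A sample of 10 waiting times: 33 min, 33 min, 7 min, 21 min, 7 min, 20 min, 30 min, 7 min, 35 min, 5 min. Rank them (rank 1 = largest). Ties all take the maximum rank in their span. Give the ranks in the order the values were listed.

Sorted (descending): 35, 33, 33, 30, 21, 20, 7, 7, 7, 5
The 2 values of 33 occupy positions 2–3 → each gets rank 3.
The 3 values of 7 occupy positions 7–9 → each gets rank 9.

3, 3, 9, 5, 9, 6, 4, 9, 1, 10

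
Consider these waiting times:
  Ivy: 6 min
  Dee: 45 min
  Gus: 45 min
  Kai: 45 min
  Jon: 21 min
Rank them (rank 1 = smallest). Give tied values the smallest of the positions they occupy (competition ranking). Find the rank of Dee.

Sorted (ascending): 6, 21, 45, 45, 45
The 3 values of 45 occupy positions 3–5 → each gets rank 3.
Dee has value 45 min → rank 3.

3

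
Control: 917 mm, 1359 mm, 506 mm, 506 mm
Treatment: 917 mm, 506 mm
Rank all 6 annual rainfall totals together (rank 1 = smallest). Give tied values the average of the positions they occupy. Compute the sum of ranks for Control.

Sorted (ascending): 506, 506, 506, 917, 917, 1359
The 3 values of 506 occupy positions 1–3 → average rank 2.
The 2 values of 917 occupy positions 4–5 → average rank (4+5)/2 = 4.5.
Control values → pooled ranks: 917→4.5, 1359→6, 506→2, 506→2
Rank sum = 4.5 + 6 + 2 + 2 = 14.5

14.5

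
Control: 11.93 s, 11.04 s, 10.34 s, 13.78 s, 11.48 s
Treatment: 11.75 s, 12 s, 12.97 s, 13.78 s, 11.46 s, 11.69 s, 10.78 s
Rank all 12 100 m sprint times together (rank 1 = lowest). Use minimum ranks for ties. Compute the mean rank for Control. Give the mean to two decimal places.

Sorted (ascending): 10.34, 10.78, 11.04, 11.46, 11.48, 11.69, 11.75, 11.93, 12, 12.97, 13.78, 13.78
The 2 values of 13.78 occupy positions 11–12 → each gets rank 11.
Control values → pooled ranks: 11.93→8, 11.04→3, 10.34→1, 13.78→11, 11.48→5
Mean rank = (8 + 3 + 1 + 11 + 5) / 5 = 5.60

5.60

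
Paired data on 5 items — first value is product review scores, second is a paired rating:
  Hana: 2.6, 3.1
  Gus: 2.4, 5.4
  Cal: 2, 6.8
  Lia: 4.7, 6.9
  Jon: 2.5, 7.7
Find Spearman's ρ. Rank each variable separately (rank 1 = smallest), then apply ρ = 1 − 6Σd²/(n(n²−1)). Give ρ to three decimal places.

0.100

Ranks of variable 1: 4, 2, 1, 5, 3
Ranks of variable 2: 1, 2, 3, 4, 5
d = r₁ − r₂: 3, 0, -2, 1, -2
d²: 9, 0, 4, 1, 4; Σd² = 18
ρ = 1 − 6·18/(5·24) = 1 − 108/120 = 0.100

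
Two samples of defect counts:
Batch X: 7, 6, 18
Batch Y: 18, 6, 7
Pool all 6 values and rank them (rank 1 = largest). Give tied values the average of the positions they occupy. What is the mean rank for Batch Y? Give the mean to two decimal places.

3.50

Sorted (descending): 18, 18, 7, 7, 6, 6
The 2 values of 18 occupy positions 1–2 → average rank (1+2)/2 = 1.5.
The 2 values of 7 occupy positions 3–4 → average rank (3+4)/2 = 3.5.
The 2 values of 6 occupy positions 5–6 → average rank (5+6)/2 = 5.5.
Batch Y values → pooled ranks: 18→1.5, 6→5.5, 7→3.5
Mean rank = (1.5 + 5.5 + 3.5) / 3 = 3.50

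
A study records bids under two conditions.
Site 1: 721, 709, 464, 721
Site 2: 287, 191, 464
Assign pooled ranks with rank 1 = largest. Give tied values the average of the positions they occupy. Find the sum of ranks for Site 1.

Sorted (descending): 721, 721, 709, 464, 464, 287, 191
The 2 values of 721 occupy positions 1–2 → average rank (1+2)/2 = 1.5.
The 2 values of 464 occupy positions 4–5 → average rank (4+5)/2 = 4.5.
Site 1 values → pooled ranks: 721→1.5, 709→3, 464→4.5, 721→1.5
Rank sum = 1.5 + 3 + 4.5 + 1.5 = 10.5

10.5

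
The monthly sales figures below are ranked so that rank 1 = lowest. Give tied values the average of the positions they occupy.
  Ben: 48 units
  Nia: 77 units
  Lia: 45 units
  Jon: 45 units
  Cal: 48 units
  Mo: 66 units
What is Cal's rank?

3.5

Sorted (ascending): 45, 45, 48, 48, 66, 77
The 2 values of 45 occupy positions 1–2 → average rank (1+2)/2 = 1.5.
The 2 values of 48 occupy positions 3–4 → average rank (3+4)/2 = 3.5.
Cal has value 48 units → rank 3.5.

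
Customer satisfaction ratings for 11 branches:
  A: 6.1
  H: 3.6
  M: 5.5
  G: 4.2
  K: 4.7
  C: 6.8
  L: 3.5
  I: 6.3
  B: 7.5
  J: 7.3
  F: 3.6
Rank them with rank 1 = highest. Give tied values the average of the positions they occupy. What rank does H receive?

9.5

Sorted (descending): 7.5, 7.3, 6.8, 6.3, 6.1, 5.5, 4.7, 4.2, 3.6, 3.6, 3.5
The 2 values of 3.6 occupy positions 9–10 → average rank (9+10)/2 = 9.5.
H has value 3.6 → rank 9.5.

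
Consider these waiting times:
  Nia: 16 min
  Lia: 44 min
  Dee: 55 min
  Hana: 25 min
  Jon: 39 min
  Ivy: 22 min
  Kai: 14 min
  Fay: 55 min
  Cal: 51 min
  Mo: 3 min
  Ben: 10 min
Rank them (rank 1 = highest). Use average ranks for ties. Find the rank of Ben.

Sorted (descending): 55, 55, 51, 44, 39, 25, 22, 16, 14, 10, 3
The 2 values of 55 occupy positions 1–2 → average rank (1+2)/2 = 1.5.
Ben has value 10 min → rank 10.

10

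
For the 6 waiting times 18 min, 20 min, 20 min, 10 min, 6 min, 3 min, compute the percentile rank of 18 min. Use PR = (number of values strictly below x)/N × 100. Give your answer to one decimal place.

N = 6.
Strictly below 18: 3. Equal to 18: 1.
PR = 3/6 × 100 = 50.0

50.0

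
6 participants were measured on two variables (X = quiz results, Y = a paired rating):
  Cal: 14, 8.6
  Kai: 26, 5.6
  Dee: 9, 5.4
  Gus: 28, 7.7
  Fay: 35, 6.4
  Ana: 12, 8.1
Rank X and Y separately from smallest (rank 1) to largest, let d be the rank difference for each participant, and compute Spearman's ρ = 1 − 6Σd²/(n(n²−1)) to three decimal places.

0.086

Ranks of variable 1: 3, 4, 1, 5, 6, 2
Ranks of variable 2: 6, 2, 1, 4, 3, 5
d = r₁ − r₂: -3, 2, 0, 1, 3, -3
d²: 9, 4, 0, 1, 9, 9; Σd² = 32
ρ = 1 − 6·32/(6·35) = 1 − 192/210 = 0.086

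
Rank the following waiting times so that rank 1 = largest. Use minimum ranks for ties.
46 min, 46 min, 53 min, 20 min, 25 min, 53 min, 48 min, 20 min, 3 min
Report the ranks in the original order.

4, 4, 1, 7, 6, 1, 3, 7, 9

Sorted (descending): 53, 53, 48, 46, 46, 25, 20, 20, 3
The 2 values of 53 occupy positions 1–2 → each gets rank 1.
The 2 values of 46 occupy positions 4–5 → each gets rank 4.
The 2 values of 20 occupy positions 7–8 → each gets rank 7.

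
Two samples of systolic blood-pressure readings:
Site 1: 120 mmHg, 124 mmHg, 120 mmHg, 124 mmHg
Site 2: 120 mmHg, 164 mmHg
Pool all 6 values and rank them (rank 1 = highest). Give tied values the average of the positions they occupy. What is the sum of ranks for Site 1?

15

Sorted (descending): 164, 124, 124, 120, 120, 120
The 2 values of 124 occupy positions 2–3 → average rank (2+3)/2 = 2.5.
The 3 values of 120 occupy positions 4–6 → average rank 5.
Site 1 values → pooled ranks: 120→5, 124→2.5, 120→5, 124→2.5
Rank sum = 5 + 2.5 + 5 + 2.5 = 15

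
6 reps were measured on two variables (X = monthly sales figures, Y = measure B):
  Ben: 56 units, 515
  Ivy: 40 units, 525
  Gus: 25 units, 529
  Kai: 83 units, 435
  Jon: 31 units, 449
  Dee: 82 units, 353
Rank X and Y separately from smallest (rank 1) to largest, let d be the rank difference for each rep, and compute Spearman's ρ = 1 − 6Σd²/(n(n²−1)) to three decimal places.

Ranks of variable 1: 4, 3, 1, 6, 2, 5
Ranks of variable 2: 4, 5, 6, 2, 3, 1
d = r₁ − r₂: 0, -2, -5, 4, -1, 4
d²: 0, 4, 25, 16, 1, 16; Σd² = 62
ρ = 1 − 6·62/(6·35) = 1 − 372/210 = -0.771

-0.771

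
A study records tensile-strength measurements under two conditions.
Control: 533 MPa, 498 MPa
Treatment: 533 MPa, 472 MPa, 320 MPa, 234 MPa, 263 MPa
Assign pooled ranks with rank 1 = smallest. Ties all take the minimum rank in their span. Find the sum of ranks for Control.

11

Sorted (ascending): 234, 263, 320, 472, 498, 533, 533
The 2 values of 533 occupy positions 6–7 → each gets rank 6.
Control values → pooled ranks: 533→6, 498→5
Rank sum = 6 + 5 = 11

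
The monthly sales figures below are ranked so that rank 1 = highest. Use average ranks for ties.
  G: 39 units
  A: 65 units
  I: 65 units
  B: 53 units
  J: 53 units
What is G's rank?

Sorted (descending): 65, 65, 53, 53, 39
The 2 values of 65 occupy positions 1–2 → average rank (1+2)/2 = 1.5.
The 2 values of 53 occupy positions 3–4 → average rank (3+4)/2 = 3.5.
G has value 39 units → rank 5.

5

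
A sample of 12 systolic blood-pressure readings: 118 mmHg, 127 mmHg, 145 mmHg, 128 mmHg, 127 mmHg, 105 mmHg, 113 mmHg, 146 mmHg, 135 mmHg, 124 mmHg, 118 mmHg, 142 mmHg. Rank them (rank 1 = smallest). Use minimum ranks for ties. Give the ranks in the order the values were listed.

3, 6, 11, 8, 6, 1, 2, 12, 9, 5, 3, 10

Sorted (ascending): 105, 113, 118, 118, 124, 127, 127, 128, 135, 142, 145, 146
The 2 values of 118 occupy positions 3–4 → each gets rank 3.
The 2 values of 127 occupy positions 6–7 → each gets rank 6.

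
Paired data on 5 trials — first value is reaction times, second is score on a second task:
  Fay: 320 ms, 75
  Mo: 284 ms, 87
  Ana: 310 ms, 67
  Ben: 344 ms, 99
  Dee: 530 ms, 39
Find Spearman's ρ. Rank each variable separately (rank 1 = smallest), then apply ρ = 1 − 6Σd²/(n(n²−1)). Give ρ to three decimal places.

-0.300

Ranks of variable 1: 3, 1, 2, 4, 5
Ranks of variable 2: 3, 4, 2, 5, 1
d = r₁ − r₂: 0, -3, 0, -1, 4
d²: 0, 9, 0, 1, 16; Σd² = 26
ρ = 1 − 6·26/(5·24) = 1 − 156/120 = -0.300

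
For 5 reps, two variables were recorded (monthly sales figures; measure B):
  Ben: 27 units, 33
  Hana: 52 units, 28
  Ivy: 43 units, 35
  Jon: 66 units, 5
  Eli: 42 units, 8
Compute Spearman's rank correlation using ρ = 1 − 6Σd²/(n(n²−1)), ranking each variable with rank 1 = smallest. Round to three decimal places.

Ranks of variable 1: 1, 4, 3, 5, 2
Ranks of variable 2: 4, 3, 5, 1, 2
d = r₁ − r₂: -3, 1, -2, 4, 0
d²: 9, 1, 4, 16, 0; Σd² = 30
ρ = 1 − 6·30/(5·24) = 1 − 180/120 = -0.500

-0.500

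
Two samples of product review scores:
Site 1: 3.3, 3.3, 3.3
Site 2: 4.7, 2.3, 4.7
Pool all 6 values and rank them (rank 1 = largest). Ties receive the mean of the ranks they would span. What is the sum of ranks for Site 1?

12

Sorted (descending): 4.7, 4.7, 3.3, 3.3, 3.3, 2.3
The 2 values of 4.7 occupy positions 1–2 → average rank (1+2)/2 = 1.5.
The 3 values of 3.3 occupy positions 3–5 → average rank 4.
Site 1 values → pooled ranks: 3.3→4, 3.3→4, 3.3→4
Rank sum = 4 + 4 + 4 = 12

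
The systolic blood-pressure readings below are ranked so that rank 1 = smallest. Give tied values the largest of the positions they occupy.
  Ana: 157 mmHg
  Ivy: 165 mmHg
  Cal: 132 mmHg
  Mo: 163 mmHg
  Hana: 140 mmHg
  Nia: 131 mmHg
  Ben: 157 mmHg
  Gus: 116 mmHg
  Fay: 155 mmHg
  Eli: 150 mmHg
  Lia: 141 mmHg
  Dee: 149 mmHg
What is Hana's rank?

Sorted (ascending): 116, 131, 132, 140, 141, 149, 150, 155, 157, 157, 163, 165
The 2 values of 157 occupy positions 9–10 → each gets rank 10.
Hana has value 140 mmHg → rank 4.

4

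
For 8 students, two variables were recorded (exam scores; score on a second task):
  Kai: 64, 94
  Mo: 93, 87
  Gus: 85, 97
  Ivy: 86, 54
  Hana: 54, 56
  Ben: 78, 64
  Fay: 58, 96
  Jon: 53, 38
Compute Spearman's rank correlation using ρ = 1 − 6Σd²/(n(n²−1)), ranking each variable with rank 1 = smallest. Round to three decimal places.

0.286

Ranks of variable 1: 4, 8, 6, 7, 2, 5, 3, 1
Ranks of variable 2: 6, 5, 8, 2, 3, 4, 7, 1
d = r₁ − r₂: -2, 3, -2, 5, -1, 1, -4, 0
d²: 4, 9, 4, 25, 1, 1, 16, 0; Σd² = 60
ρ = 1 − 6·60/(8·63) = 1 − 360/504 = 0.286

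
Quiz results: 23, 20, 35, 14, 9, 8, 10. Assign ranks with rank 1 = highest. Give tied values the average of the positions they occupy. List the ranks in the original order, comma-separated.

Sorted (descending): 35, 23, 20, 14, 10, 9, 8
No ties — each value takes its position as its rank.

2, 3, 1, 4, 6, 7, 5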